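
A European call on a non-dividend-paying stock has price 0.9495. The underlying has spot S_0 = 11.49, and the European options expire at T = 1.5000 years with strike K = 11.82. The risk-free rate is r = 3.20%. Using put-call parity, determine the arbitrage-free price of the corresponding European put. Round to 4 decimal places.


Put-call parity: C - P = S_0 * exp(-qT) - K * exp(-rT).
S_0 * exp(-qT) = 11.4900 * 1.00000000 = 11.49000000
K * exp(-rT) = 11.8200 * 0.95313379 = 11.26604136
P = C - S*exp(-qT) + K*exp(-rT)
P = 0.9495 - 11.49000000 + 11.26604136 = 0.7255

Answer: Put price = 0.7255


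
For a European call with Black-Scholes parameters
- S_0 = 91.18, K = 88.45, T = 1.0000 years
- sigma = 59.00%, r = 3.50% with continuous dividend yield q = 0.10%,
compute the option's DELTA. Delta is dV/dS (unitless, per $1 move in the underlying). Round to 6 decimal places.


Answer: Delta = 0.656292

Derivation:
d1 = 0.4041494139; d2 = -0.1858505861
phi(d1) = 0.3676562401; exp(-qT) = 0.9990004998; exp(-rT) = 0.9656054163
N(d1) = 0.6569485750
Delta = exp(-qT) * N(d1) = 0.9990004998 * 0.6569485750 = 0.656292


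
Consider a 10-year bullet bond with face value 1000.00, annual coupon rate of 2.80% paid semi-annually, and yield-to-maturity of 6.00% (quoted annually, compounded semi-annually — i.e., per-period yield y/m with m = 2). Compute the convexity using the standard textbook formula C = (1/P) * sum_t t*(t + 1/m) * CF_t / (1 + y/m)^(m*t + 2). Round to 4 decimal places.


Answer: Convexity = 80.4778

Derivation:
Coupon per period c = face * coupon_rate / m = 14.000000
Periods per year m = 2; per-period yield y/m = 0.030000
Number of cashflows N = 20
Cashflows (t years, CF_t, discount factor 1/(1+y/m)^(m*t), PV):
  t = 0.5000: CF_t = 14.000000, DF = 0.970874, PV = 13.592233
  t = 1.0000: CF_t = 14.000000, DF = 0.942596, PV = 13.196343
  t = 1.5000: CF_t = 14.000000, DF = 0.915142, PV = 12.811983
  t = 2.0000: CF_t = 14.000000, DF = 0.888487, PV = 12.438819
  t = 2.5000: CF_t = 14.000000, DF = 0.862609, PV = 12.076523
  t = 3.0000: CF_t = 14.000000, DF = 0.837484, PV = 11.724780
  t = 3.5000: CF_t = 14.000000, DF = 0.813092, PV = 11.383281
  t = 4.0000: CF_t = 14.000000, DF = 0.789409, PV = 11.051729
  t = 4.5000: CF_t = 14.000000, DF = 0.766417, PV = 10.729834
  t = 5.0000: CF_t = 14.000000, DF = 0.744094, PV = 10.417315
  t = 5.5000: CF_t = 14.000000, DF = 0.722421, PV = 10.113898
  t = 6.0000: CF_t = 14.000000, DF = 0.701380, PV = 9.819318
  t = 6.5000: CF_t = 14.000000, DF = 0.680951, PV = 9.533319
  t = 7.0000: CF_t = 14.000000, DF = 0.661118, PV = 9.255649
  t = 7.5000: CF_t = 14.000000, DF = 0.641862, PV = 8.986067
  t = 8.0000: CF_t = 14.000000, DF = 0.623167, PV = 8.724337
  t = 8.5000: CF_t = 14.000000, DF = 0.605016, PV = 8.470230
  t = 9.0000: CF_t = 14.000000, DF = 0.587395, PV = 8.223525
  t = 9.5000: CF_t = 14.000000, DF = 0.570286, PV = 7.984004
  t = 10.0000: CF_t = 1014.000000, DF = 0.553676, PV = 561.427215
Price P = sum_t PV_t = 761.960402
Convexity numerator sum_t t*(t + 1/m) * CF_t / (1+y/m)^(m*t + 2):
  t = 0.5000: term = 6.405992
  t = 1.0000: term = 18.658228
  t = 1.5000: term = 36.229569
  t = 2.0000: term = 58.623898
  t = 2.5000: term = 85.374609
  t = 3.0000: term = 116.043157
  t = 3.5000: term = 150.217680
  t = 4.0000: term = 187.511667
  t = 4.5000: term = 227.562702
  t = 5.0000: term = 270.031254
  t = 5.5000: term = 314.599519
  t = 6.0000: term = 360.970322
  t = 6.5000: term = 408.866060
  t = 7.0000: term = 458.027700
  t = 7.5000: term = 508.213815
  t = 8.0000: term = 559.199666
  t = 8.5000: term = 610.776335
  t = 9.0000: term = 662.749878
  t = 9.5000: term = 714.940537
  t = 10.0000: term = 55565.894569
Convexity = (1/P) * sum = 61320.897156 / 761.960402 = 80.477800


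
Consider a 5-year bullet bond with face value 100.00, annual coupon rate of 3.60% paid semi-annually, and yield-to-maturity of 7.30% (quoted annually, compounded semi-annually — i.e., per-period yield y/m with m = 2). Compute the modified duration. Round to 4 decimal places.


Answer: Modified duration = 4.4183

Derivation:
Coupon per period c = face * coupon_rate / m = 1.800000
Periods per year m = 2; per-period yield y/m = 0.036500
Number of cashflows N = 10
Cashflows (t years, CF_t, discount factor 1/(1+y/m)^(m*t), PV):
  t = 0.5000: CF_t = 1.800000, DF = 0.964785, PV = 1.736614
  t = 1.0000: CF_t = 1.800000, DF = 0.930811, PV = 1.675459
  t = 1.5000: CF_t = 1.800000, DF = 0.898033, PV = 1.616459
  t = 2.0000: CF_t = 1.800000, DF = 0.866409, PV = 1.559536
  t = 2.5000: CF_t = 1.800000, DF = 0.835898, PV = 1.504617
  t = 3.0000: CF_t = 1.800000, DF = 0.806462, PV = 1.451632
  t = 3.5000: CF_t = 1.800000, DF = 0.778063, PV = 1.400514
  t = 4.0000: CF_t = 1.800000, DF = 0.750664, PV = 1.351195
  t = 4.5000: CF_t = 1.800000, DF = 0.724230, PV = 1.303613
  t = 5.0000: CF_t = 101.800000, DF = 0.698726, PV = 71.130312
Price P = sum_t PV_t = 84.729951
First compute Macaulay numerator sum_t t * PV_t:
  t * PV_t at t = 0.5000: 0.868307
  t * PV_t at t = 1.0000: 1.675459
  t * PV_t at t = 1.5000: 2.424688
  t * PV_t at t = 2.0000: 3.119071
  t * PV_t at t = 2.5000: 3.761543
  t * PV_t at t = 3.0000: 4.354897
  t * PV_t at t = 3.5000: 4.901798
  t * PV_t at t = 4.0000: 5.404780
  t * PV_t at t = 4.5000: 5.866259
  t * PV_t at t = 5.0000: 355.651560
Macaulay duration D = 388.028363 / 84.729951 = 4.579589
Modified duration = D / (1 + y/m) = 4.579589 / (1 + 0.036500) = 4.418320


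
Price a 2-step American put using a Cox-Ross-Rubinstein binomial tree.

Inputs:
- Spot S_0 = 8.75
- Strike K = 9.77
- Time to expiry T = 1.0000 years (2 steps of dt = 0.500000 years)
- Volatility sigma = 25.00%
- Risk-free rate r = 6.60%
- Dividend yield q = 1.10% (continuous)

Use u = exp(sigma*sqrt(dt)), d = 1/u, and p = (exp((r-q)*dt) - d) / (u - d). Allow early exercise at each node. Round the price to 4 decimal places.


Answer: Price = V(0,0) = 1.3358

Derivation:
dt = T/N = 0.500000
u = exp(sigma*sqrt(dt)) = 1.193365; d = 1/u = 0.837967
p = (exp((r-q)*dt) - d) / (u - d) = 0.534372
Discount per step: exp(-r*dt) = 0.967539
Stock lattice S(k, i) with i counting down-moves:
  k=0: S(0,0) = 8.7500
  k=1: S(1,0) = 10.4419; S(1,1) = 7.3322
  k=2: S(2,0) = 12.4610; S(2,1) = 8.7500; S(2,2) = 6.1441
Terminal payoffs V(N, i) = max(K - S_T, 0):
  V(2,0) = 0.000000; V(2,1) = 1.020000; V(2,2) = 3.625851
Backward induction: V(k, i) = exp(-r*dt) * [p * V(k+1, i) + (1-p) * V(k+1, i+1)]; then take max(V_cont, immediate exercise) for American.
  V(1,0) = exp(-r*dt) * [p*0.000000 + (1-p)*1.020000] = 0.459523; exercise = 0.000000; V(1,0) = max -> 0.459523
  V(1,1) = exp(-r*dt) * [p*1.020000 + (1-p)*3.625851] = 2.160858; exercise = 2.437790; V(1,1) = max -> 2.437790
  V(0,0) = exp(-r*dt) * [p*0.459523 + (1-p)*2.437790] = 1.335840; exercise = 1.020000; V(0,0) = max -> 1.335840


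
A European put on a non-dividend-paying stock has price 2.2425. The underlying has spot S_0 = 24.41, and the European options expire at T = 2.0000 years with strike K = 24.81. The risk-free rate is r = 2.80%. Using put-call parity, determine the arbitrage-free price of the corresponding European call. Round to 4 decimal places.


Answer: Call price = 3.1937

Derivation:
Put-call parity: C - P = S_0 * exp(-qT) - K * exp(-rT).
S_0 * exp(-qT) = 24.4100 * 1.00000000 = 24.41000000
K * exp(-rT) = 24.8100 * 0.94553914 = 23.45882596
C = P + S*exp(-qT) - K*exp(-rT)
C = 2.2425 + 24.41000000 - 23.45882596 = 3.1937


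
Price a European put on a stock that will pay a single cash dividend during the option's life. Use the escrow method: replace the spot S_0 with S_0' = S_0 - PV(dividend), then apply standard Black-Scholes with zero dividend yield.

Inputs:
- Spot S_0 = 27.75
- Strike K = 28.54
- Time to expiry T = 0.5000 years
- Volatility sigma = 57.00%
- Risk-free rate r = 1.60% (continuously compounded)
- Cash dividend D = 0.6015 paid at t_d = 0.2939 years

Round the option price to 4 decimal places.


PV(D) = D * exp(-r * t_d) = 0.6015 * 0.99530864 = 0.59867815
S_0' = S_0 - PV(D) = 27.7500 - 0.59867815 = 27.15132185
d1 = (ln(S_0'/K) + (r + sigma^2/2)*T) / (sigma*sqrt(T)) = 0.09761577
d2 = d1 - sigma*sqrt(T) = -0.30543510
exp(-rT) = 0.99203191
N(-d1) = 0.46111870; N(-d2) = 0.61998260
P = K * exp(-rT) * N(-d2) - S_0' * N(-d1) = 28.5400 * 0.99203191 * 0.61998260 - 27.15132185 * 0.46111870 = 5.0333

Answer: Price = 5.0333


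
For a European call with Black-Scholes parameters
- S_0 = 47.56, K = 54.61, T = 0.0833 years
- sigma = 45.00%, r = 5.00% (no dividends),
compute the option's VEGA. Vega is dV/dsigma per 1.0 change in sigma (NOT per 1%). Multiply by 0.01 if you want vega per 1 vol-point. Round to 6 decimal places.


d1 = -0.9672614798; d2 = -1.0971393070
phi(d1) = 0.2498896351; exp(-qT) = 1.0000000000; exp(-rT) = 0.9958436616
Vega = S * exp(-qT) * phi(d1) * sqrt(T) = 47.5600 * 1.0000000000 * 0.2498896351 * 0.2886173938 = 3.430146

Answer: Vega = 3.430146


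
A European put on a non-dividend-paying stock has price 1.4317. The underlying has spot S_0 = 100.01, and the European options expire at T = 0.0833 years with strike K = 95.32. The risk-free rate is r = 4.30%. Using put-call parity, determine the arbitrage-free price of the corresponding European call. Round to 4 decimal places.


Answer: Call price = 6.4625

Derivation:
Put-call parity: C - P = S_0 * exp(-qT) - K * exp(-rT).
S_0 * exp(-qT) = 100.0100 * 1.00000000 = 100.01000000
K * exp(-rT) = 95.3200 * 0.99642451 = 94.97918404
C = P + S*exp(-qT) - K*exp(-rT)
C = 1.4317 + 100.01000000 - 94.97918404 = 6.4625


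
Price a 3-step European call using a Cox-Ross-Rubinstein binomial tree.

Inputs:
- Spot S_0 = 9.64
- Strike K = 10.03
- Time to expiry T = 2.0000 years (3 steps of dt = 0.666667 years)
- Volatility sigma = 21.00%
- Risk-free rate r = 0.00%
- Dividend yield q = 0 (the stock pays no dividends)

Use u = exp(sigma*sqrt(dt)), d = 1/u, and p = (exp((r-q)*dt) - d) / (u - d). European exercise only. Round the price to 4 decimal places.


dt = T/N = 0.666667
u = exp(sigma*sqrt(dt)) = 1.187042; d = 1/u = 0.842430
p = (exp((r-q)*dt) - d) / (u - d) = 0.457239
Discount per step: exp(-r*dt) = 1.000000
Stock lattice S(k, i) with i counting down-moves:
  k=0: S(0,0) = 9.6400
  k=1: S(1,0) = 11.4431; S(1,1) = 8.1210
  k=2: S(2,0) = 13.5834; S(2,1) = 9.6400; S(2,2) = 6.8414
  k=3: S(3,0) = 16.1241; S(3,1) = 11.4431; S(3,2) = 8.1210; S(3,3) = 5.7634
Terminal payoffs V(N, i) = max(S_T - K, 0):
  V(3,0) = 6.094082; V(3,1) = 1.413082; V(3,2) = 0.000000; V(3,3) = 0.000000
Backward induction: V(k, i) = exp(-r*dt) * [p * V(k+1, i) + (1-p) * V(k+1, i+1)].
  V(2,0) = exp(-r*dt) * [p*6.094082 + (1-p)*1.413082] = 3.553416
  V(2,1) = exp(-r*dt) * [p*1.413082 + (1-p)*0.000000] = 0.646116
  V(2,2) = exp(-r*dt) * [p*0.000000 + (1-p)*0.000000] = 0.000000
  V(1,0) = exp(-r*dt) * [p*3.553416 + (1-p)*0.646116] = 1.975446
  V(1,1) = exp(-r*dt) * [p*0.646116 + (1-p)*0.000000] = 0.295429
  V(0,0) = exp(-r*dt) * [p*1.975446 + (1-p)*0.295429] = 1.063598

Answer: Price = V(0,0) = 1.0636


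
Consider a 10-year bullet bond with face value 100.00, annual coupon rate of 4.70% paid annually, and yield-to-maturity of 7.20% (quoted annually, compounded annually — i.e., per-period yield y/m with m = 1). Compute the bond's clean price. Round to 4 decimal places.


Coupon per period c = face * coupon_rate / m = 4.700000
Periods per year m = 1; per-period yield y/m = 0.072000
Number of cashflows N = 10
Cashflows (t years, CF_t, discount factor 1/(1+y/m)^(m*t), PV):
  t = 1.0000: CF_t = 4.700000, DF = 0.932836, PV = 4.384328
  t = 2.0000: CF_t = 4.700000, DF = 0.870183, PV = 4.089859
  t = 3.0000: CF_t = 4.700000, DF = 0.811738, PV = 3.815167
  t = 4.0000: CF_t = 4.700000, DF = 0.757218, PV = 3.558924
  t = 5.0000: CF_t = 4.700000, DF = 0.706360, PV = 3.319892
  t = 6.0000: CF_t = 4.700000, DF = 0.658918, PV = 3.096914
  t = 7.0000: CF_t = 4.700000, DF = 0.614662, PV = 2.888912
  t = 8.0000: CF_t = 4.700000, DF = 0.573379, PV = 2.694881
  t = 9.0000: CF_t = 4.700000, DF = 0.534868, PV = 2.513881
  t = 10.0000: CF_t = 104.700000, DF = 0.498944, PV = 52.239478
Price P = sum_t PV_t = 82.602236

Answer: Price = 82.6022


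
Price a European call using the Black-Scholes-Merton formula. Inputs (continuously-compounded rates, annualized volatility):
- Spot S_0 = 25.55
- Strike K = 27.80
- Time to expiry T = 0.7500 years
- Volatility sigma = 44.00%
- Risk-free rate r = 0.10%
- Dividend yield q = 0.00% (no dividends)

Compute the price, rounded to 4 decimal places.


d1 = (ln(S/K) + (r - q + 0.5*sigma^2) * T) / (sigma * sqrt(T)) = -0.02899533
d2 = d1 - sigma * sqrt(T) = -0.41004651
exp(-rT) = 0.99925028; exp(-qT) = 1.00000000
C = S_0 * exp(-qT) * N(d1) - K * exp(-rT) * N(d2)
N(d1) = 0.48843416; N(d2) = 0.34088592
C = 25.5500 * 1.00000000 * 0.48843416 - 27.8000 * 0.99925028 * 0.34088592 = 3.0100

Answer: Price = 3.0100


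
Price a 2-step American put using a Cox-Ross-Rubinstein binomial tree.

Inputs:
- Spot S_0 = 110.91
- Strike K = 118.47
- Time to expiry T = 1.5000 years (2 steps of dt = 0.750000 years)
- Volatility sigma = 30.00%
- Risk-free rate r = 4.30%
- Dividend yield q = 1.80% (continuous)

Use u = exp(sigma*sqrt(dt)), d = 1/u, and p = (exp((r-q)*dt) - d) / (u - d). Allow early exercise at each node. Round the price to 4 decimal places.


Answer: Price = V(0,0) = 18.6228

Derivation:
dt = T/N = 0.750000
u = exp(sigma*sqrt(dt)) = 1.296681; d = 1/u = 0.771200
p = (exp((r-q)*dt) - d) / (u - d) = 0.471429
Discount per step: exp(-r*dt) = 0.968264
Stock lattice S(k, i) with i counting down-moves:
  k=0: S(0,0) = 110.9100
  k=1: S(1,0) = 143.8148; S(1,1) = 85.5338
  k=2: S(2,0) = 186.4819; S(2,1) = 110.9100; S(2,2) = 65.9636
Terminal payoffs V(N, i) = max(K - S_T, 0):
  V(2,0) = 0.000000; V(2,1) = 7.560000; V(2,2) = 52.506351
Backward induction: V(k, i) = exp(-r*dt) * [p * V(k+1, i) + (1-p) * V(k+1, i+1)]; then take max(V_cont, immediate exercise) for American.
  V(1,0) = exp(-r*dt) * [p*0.000000 + (1-p)*7.560000] = 3.869180; exercise = 0.000000; V(1,0) = max -> 3.869180
  V(1,1) = exp(-r*dt) * [p*7.560000 + (1-p)*52.506351] = 30.323456; exercise = 32.936215; V(1,1) = max -> 32.936215
  V(0,0) = exp(-r*dt) * [p*3.869180 + (1-p)*32.936215] = 18.622791; exercise = 7.560000; V(0,0) = max -> 18.622791


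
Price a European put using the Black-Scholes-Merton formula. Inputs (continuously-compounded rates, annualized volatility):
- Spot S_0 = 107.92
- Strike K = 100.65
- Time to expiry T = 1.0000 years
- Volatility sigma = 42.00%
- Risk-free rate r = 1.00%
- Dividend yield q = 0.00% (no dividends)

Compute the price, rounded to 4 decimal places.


Answer: Price = 13.4324

Derivation:
d1 = (ln(S/K) + (r - q + 0.5*sigma^2) * T) / (sigma * sqrt(T)) = 0.39985967
d2 = d1 - sigma * sqrt(T) = -0.02014033
exp(-rT) = 0.99004983; exp(-qT) = 1.00000000
P = K * exp(-rT) * N(-d2) - S_0 * exp(-qT) * N(-d1)
N(-d1) = 0.34462994; N(-d2) = 0.50803429
P = 100.6500 * 0.99004983 * 0.50803429 - 107.9200 * 1.00000000 * 0.34462994 = 13.4324


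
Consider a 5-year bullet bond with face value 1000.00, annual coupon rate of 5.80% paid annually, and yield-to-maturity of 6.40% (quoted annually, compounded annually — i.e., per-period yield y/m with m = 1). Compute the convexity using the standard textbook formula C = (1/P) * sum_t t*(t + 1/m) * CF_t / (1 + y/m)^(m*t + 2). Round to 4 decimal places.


Coupon per period c = face * coupon_rate / m = 58.000000
Periods per year m = 1; per-period yield y/m = 0.064000
Number of cashflows N = 5
Cashflows (t years, CF_t, discount factor 1/(1+y/m)^(m*t), PV):
  t = 1.0000: CF_t = 58.000000, DF = 0.939850, PV = 54.511278
  t = 2.0000: CF_t = 58.000000, DF = 0.883317, PV = 51.232404
  t = 3.0000: CF_t = 58.000000, DF = 0.830185, PV = 48.150756
  t = 4.0000: CF_t = 58.000000, DF = 0.780249, PV = 45.254470
  t = 5.0000: CF_t = 1058.000000, DF = 0.733317, PV = 775.849577
Price P = sum_t PV_t = 974.998486
Convexity numerator sum_t t*(t + 1/m) * CF_t / (1+y/m)^(m*t + 2):
  t = 1.0000: term = 96.301512
  t = 2.0000: term = 271.526819
  t = 3.0000: term = 510.388758
  t = 4.0000: term = 799.481137
  t = 5.0000: term = 20559.640986
Convexity = (1/P) * sum = 22237.339212 / 974.998486 = 22.807563

Answer: Convexity = 22.8076


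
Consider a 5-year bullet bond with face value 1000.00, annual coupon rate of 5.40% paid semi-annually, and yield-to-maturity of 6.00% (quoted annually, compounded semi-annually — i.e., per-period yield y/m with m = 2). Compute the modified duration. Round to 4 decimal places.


Coupon per period c = face * coupon_rate / m = 27.000000
Periods per year m = 2; per-period yield y/m = 0.030000
Number of cashflows N = 10
Cashflows (t years, CF_t, discount factor 1/(1+y/m)^(m*t), PV):
  t = 0.5000: CF_t = 27.000000, DF = 0.970874, PV = 26.213592
  t = 1.0000: CF_t = 27.000000, DF = 0.942596, PV = 25.450090
  t = 1.5000: CF_t = 27.000000, DF = 0.915142, PV = 24.708825
  t = 2.0000: CF_t = 27.000000, DF = 0.888487, PV = 23.989150
  t = 2.5000: CF_t = 27.000000, DF = 0.862609, PV = 23.290437
  t = 3.0000: CF_t = 27.000000, DF = 0.837484, PV = 22.612075
  t = 3.5000: CF_t = 27.000000, DF = 0.813092, PV = 21.953471
  t = 4.0000: CF_t = 27.000000, DF = 0.789409, PV = 21.314049
  t = 4.5000: CF_t = 27.000000, DF = 0.766417, PV = 20.693252
  t = 5.0000: CF_t = 1027.000000, DF = 0.744094, PV = 764.184451
Price P = sum_t PV_t = 974.409391
First compute Macaulay numerator sum_t t * PV_t:
  t * PV_t at t = 0.5000: 13.106796
  t * PV_t at t = 1.0000: 25.450090
  t * PV_t at t = 1.5000: 37.063237
  t * PV_t at t = 2.0000: 47.978301
  t * PV_t at t = 2.5000: 58.226093
  t * PV_t at t = 3.0000: 67.836225
  t * PV_t at t = 3.5000: 76.837148
  t * PV_t at t = 4.0000: 85.256197
  t * PV_t at t = 4.5000: 93.119633
  t * PV_t at t = 5.0000: 3820.922253
Macaulay duration D = 4325.795972 / 974.409391 = 4.439403
Modified duration = D / (1 + y/m) = 4.439403 / (1 + 0.030000) = 4.310100

Answer: Modified duration = 4.3101


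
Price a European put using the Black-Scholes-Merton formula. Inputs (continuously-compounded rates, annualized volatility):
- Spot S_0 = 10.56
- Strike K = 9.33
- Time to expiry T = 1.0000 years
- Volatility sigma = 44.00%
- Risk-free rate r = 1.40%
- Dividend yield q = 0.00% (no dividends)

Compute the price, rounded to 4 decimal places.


Answer: Price = 1.1228

Derivation:
d1 = (ln(S/K) + (r - q + 0.5*sigma^2) * T) / (sigma * sqrt(T)) = 0.53326878
d2 = d1 - sigma * sqrt(T) = 0.09326878
exp(-rT) = 0.98609754; exp(-qT) = 1.00000000
P = K * exp(-rT) * N(-d2) - S_0 * exp(-qT) * N(-d1)
N(-d1) = 0.29692377; N(-d2) = 0.46284502
P = 9.3300 * 0.98609754 * 0.46284502 - 10.5600 * 1.00000000 * 0.29692377 = 1.1228


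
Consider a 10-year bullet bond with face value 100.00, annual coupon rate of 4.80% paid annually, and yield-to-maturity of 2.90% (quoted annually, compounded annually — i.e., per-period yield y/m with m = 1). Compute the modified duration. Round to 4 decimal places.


Answer: Modified duration = 8.0895

Derivation:
Coupon per period c = face * coupon_rate / m = 4.800000
Periods per year m = 1; per-period yield y/m = 0.029000
Number of cashflows N = 10
Cashflows (t years, CF_t, discount factor 1/(1+y/m)^(m*t), PV):
  t = 1.0000: CF_t = 4.800000, DF = 0.971817, PV = 4.664723
  t = 2.0000: CF_t = 4.800000, DF = 0.944429, PV = 4.533259
  t = 3.0000: CF_t = 4.800000, DF = 0.917812, PV = 4.405499
  t = 4.0000: CF_t = 4.800000, DF = 0.891946, PV = 4.281340
  t = 5.0000: CF_t = 4.800000, DF = 0.866808, PV = 4.160680
  t = 6.0000: CF_t = 4.800000, DF = 0.842379, PV = 4.043421
  t = 7.0000: CF_t = 4.800000, DF = 0.818639, PV = 3.929467
  t = 8.0000: CF_t = 4.800000, DF = 0.795567, PV = 3.818724
  t = 9.0000: CF_t = 4.800000, DF = 0.773146, PV = 3.711102
  t = 10.0000: CF_t = 104.800000, DF = 0.751357, PV = 78.742198
Price P = sum_t PV_t = 116.290413
First compute Macaulay numerator sum_t t * PV_t:
  t * PV_t at t = 1.0000: 4.664723
  t * PV_t at t = 2.0000: 9.066517
  t * PV_t at t = 3.0000: 13.216497
  t * PV_t at t = 4.0000: 17.125361
  t * PV_t at t = 5.0000: 20.803402
  t * PV_t at t = 6.0000: 24.260527
  t * PV_t at t = 7.0000: 27.506267
  t * PV_t at t = 8.0000: 30.549790
  t * PV_t at t = 9.0000: 33.399916
  t * PV_t at t = 10.0000: 787.421983
Macaulay duration D = 968.014983 / 116.290413 = 8.324117
Modified duration = D / (1 + y/m) = 8.324117 / (1 + 0.029000) = 8.089521


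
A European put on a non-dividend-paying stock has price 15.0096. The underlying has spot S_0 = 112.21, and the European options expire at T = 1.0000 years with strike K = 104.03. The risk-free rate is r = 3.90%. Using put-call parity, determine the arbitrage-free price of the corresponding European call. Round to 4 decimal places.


Answer: Call price = 27.1687

Derivation:
Put-call parity: C - P = S_0 * exp(-qT) - K * exp(-rT).
S_0 * exp(-qT) = 112.2100 * 1.00000000 = 112.21000000
K * exp(-rT) = 104.0300 * 0.96175071 = 100.05092627
C = P + S*exp(-qT) - K*exp(-rT)
C = 15.0096 + 112.21000000 - 100.05092627 = 27.1687


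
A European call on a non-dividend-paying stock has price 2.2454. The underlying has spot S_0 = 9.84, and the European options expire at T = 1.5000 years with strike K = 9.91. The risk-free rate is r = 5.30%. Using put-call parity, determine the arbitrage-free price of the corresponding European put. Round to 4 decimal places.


Put-call parity: C - P = S_0 * exp(-qT) - K * exp(-rT).
S_0 * exp(-qT) = 9.8400 * 1.00000000 = 9.84000000
K * exp(-rT) = 9.9100 * 0.92357802 = 9.15265818
P = C - S*exp(-qT) + K*exp(-rT)
P = 2.2454 - 9.84000000 + 9.15265818 = 1.5581

Answer: Put price = 1.5581


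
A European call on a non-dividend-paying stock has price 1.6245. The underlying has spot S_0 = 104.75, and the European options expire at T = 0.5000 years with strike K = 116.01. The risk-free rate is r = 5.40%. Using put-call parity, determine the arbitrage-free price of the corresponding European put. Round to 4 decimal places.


Answer: Put price = 9.7941

Derivation:
Put-call parity: C - P = S_0 * exp(-qT) - K * exp(-rT).
S_0 * exp(-qT) = 104.7500 * 1.00000000 = 104.75000000
K * exp(-rT) = 116.0100 * 0.97336124 = 112.91963763
P = C - S*exp(-qT) + K*exp(-rT)
P = 1.6245 - 104.75000000 + 112.91963763 = 9.7941


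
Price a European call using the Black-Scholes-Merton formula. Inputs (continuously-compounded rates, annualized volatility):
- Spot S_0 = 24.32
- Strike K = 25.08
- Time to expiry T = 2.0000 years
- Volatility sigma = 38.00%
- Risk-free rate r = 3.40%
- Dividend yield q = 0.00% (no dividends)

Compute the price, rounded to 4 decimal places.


Answer: Price = 5.5140

Derivation:
d1 = (ln(S/K) + (r - q + 0.5*sigma^2) * T) / (sigma * sqrt(T)) = 0.33797535
d2 = d1 - sigma * sqrt(T) = -0.19942581
exp(-rT) = 0.93426047; exp(-qT) = 1.00000000
C = S_0 * exp(-qT) * N(d1) - K * exp(-rT) * N(d2)
N(d1) = 0.63230912; N(d2) = 0.42096484
C = 24.3200 * 1.00000000 * 0.63230912 - 25.0800 * 0.93426047 * 0.42096484 = 5.5140


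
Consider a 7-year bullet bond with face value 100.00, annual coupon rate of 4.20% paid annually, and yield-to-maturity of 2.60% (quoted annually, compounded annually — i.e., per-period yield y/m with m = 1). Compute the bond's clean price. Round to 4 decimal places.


Answer: Price = 110.1205

Derivation:
Coupon per period c = face * coupon_rate / m = 4.200000
Periods per year m = 1; per-period yield y/m = 0.026000
Number of cashflows N = 7
Cashflows (t years, CF_t, discount factor 1/(1+y/m)^(m*t), PV):
  t = 1.0000: CF_t = 4.200000, DF = 0.974659, PV = 4.093567
  t = 2.0000: CF_t = 4.200000, DF = 0.949960, PV = 3.989832
  t = 3.0000: CF_t = 4.200000, DF = 0.925887, PV = 3.888725
  t = 4.0000: CF_t = 4.200000, DF = 0.902424, PV = 3.790180
  t = 5.0000: CF_t = 4.200000, DF = 0.879555, PV = 3.694133
  t = 6.0000: CF_t = 4.200000, DF = 0.857266, PV = 3.600519
  t = 7.0000: CF_t = 104.200000, DF = 0.835542, PV = 87.063514
Price P = sum_t PV_t = 110.120470


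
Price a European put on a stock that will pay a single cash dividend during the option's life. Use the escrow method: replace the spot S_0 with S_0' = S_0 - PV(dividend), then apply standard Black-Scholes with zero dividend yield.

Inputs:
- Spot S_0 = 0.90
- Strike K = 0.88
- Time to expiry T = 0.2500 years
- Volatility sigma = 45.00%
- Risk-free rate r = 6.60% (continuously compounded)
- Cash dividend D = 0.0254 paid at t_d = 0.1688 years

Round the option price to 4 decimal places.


Answer: Price = 0.0734

Derivation:
PV(D) = D * exp(-r * t_d) = 0.0254 * 0.98892103 = 0.02511859
S_0' = S_0 - PV(D) = 0.9000 - 0.02511859 = 0.87488141
d1 = (ln(S_0'/K) + (r + sigma^2/2)*T) / (sigma*sqrt(T)) = 0.15990637
d2 = d1 - sigma*sqrt(T) = -0.06509363
exp(-rT) = 0.98363538
N(-d1) = 0.43647741; N(-d2) = 0.52595027
P = K * exp(-rT) * N(-d2) - S_0' * N(-d1) = 0.8800 * 0.98363538 * 0.52595027 - 0.87488141 * 0.43647741 = 0.0734


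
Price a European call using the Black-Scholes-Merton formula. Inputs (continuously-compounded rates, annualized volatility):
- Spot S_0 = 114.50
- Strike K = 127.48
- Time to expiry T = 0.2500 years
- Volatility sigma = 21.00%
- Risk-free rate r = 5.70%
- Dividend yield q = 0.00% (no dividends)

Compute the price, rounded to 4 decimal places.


Answer: Price = 1.2943

Derivation:
d1 = (ln(S/K) + (r - q + 0.5*sigma^2) * T) / (sigma * sqrt(T)) = -0.83449682
d2 = d1 - sigma * sqrt(T) = -0.93949682
exp(-rT) = 0.98585105; exp(-qT) = 1.00000000
C = S_0 * exp(-qT) * N(d1) - K * exp(-rT) * N(d2)
N(d1) = 0.20200054; N(d2) = 0.17373786
C = 114.5000 * 1.00000000 * 0.20200054 - 127.4800 * 0.98585105 * 0.17373786 = 1.2943


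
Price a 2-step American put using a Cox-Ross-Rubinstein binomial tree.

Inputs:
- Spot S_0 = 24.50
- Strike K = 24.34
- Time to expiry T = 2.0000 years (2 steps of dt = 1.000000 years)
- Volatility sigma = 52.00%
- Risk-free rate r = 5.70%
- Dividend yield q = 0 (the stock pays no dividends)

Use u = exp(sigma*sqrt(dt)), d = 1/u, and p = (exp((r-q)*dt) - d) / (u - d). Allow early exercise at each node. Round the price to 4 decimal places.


dt = T/N = 1.000000
u = exp(sigma*sqrt(dt)) = 1.682028; d = 1/u = 0.594521
p = (exp((r-q)*dt) - d) / (u - d) = 0.426788
Discount per step: exp(-r*dt) = 0.944594
Stock lattice S(k, i) with i counting down-moves:
  k=0: S(0,0) = 24.5000
  k=1: S(1,0) = 41.2097; S(1,1) = 14.5658
  k=2: S(2,0) = 69.3158; S(2,1) = 24.5000; S(2,2) = 8.6596
Terminal payoffs V(N, i) = max(K - S_T, 0):
  V(2,0) = 0.000000; V(2,1) = 0.000000; V(2,2) = 15.680360
Backward induction: V(k, i) = exp(-r*dt) * [p * V(k+1, i) + (1-p) * V(k+1, i+1)]; then take max(V_cont, immediate exercise) for American.
  V(1,0) = exp(-r*dt) * [p*0.000000 + (1-p)*0.000000] = 0.000000; exercise = 0.000000; V(1,0) = max -> 0.000000
  V(1,1) = exp(-r*dt) * [p*0.000000 + (1-p)*15.680360] = 8.490169; exercise = 9.774247; V(1,1) = max -> 9.774247
  V(0,0) = exp(-r*dt) * [p*0.000000 + (1-p)*9.774247] = 5.292289; exercise = 0.000000; V(0,0) = max -> 5.292289

Answer: Price = V(0,0) = 5.2923


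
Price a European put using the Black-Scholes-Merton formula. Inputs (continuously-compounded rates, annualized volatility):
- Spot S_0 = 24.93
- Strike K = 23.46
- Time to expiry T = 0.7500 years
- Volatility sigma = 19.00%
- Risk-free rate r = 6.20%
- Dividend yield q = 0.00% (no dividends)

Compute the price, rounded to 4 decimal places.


Answer: Price = 0.6010

Derivation:
d1 = (ln(S/K) + (r - q + 0.5*sigma^2) * T) / (sigma * sqrt(T)) = 0.73422274
d2 = d1 - sigma * sqrt(T) = 0.56967792
exp(-rT) = 0.95456456; exp(-qT) = 1.00000000
P = K * exp(-rT) * N(-d2) - S_0 * exp(-qT) * N(-d1)
N(-d1) = 0.23140650; N(-d2) = 0.28444808
P = 23.4600 * 0.95456456 * 0.28444808 - 24.9300 * 1.00000000 * 0.23140650 = 0.6010


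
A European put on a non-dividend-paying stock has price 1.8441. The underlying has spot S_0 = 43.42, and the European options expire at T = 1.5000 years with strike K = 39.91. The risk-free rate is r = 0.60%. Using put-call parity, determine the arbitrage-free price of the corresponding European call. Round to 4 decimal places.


Put-call parity: C - P = S_0 * exp(-qT) - K * exp(-rT).
S_0 * exp(-qT) = 43.4200 * 1.00000000 = 43.42000000
K * exp(-rT) = 39.9100 * 0.99104038 = 39.55242152
C = P + S*exp(-qT) - K*exp(-rT)
C = 1.8441 + 43.42000000 - 39.55242152 = 5.7117

Answer: Call price = 5.7117


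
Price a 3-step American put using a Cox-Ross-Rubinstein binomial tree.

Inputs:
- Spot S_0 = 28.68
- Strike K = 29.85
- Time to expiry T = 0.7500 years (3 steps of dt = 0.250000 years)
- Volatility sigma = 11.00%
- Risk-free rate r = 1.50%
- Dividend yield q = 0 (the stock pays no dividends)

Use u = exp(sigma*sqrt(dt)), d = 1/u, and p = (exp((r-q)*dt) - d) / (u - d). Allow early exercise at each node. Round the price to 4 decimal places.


dt = T/N = 0.250000
u = exp(sigma*sqrt(dt)) = 1.056541; d = 1/u = 0.946485
p = (exp((r-q)*dt) - d) / (u - d) = 0.520391
Discount per step: exp(-r*dt) = 0.996257
Stock lattice S(k, i) with i counting down-moves:
  k=0: S(0,0) = 28.6800
  k=1: S(1,0) = 30.3016; S(1,1) = 27.1452
  k=2: S(2,0) = 32.0149; S(2,1) = 28.6800; S(2,2) = 25.6925
  k=3: S(3,0) = 33.8250; S(3,1) = 30.3016; S(3,2) = 27.1452; S(3,3) = 24.3176
Terminal payoffs V(N, i) = max(K - S_T, 0):
  V(3,0) = 0.000000; V(3,1) = 0.000000; V(3,2) = 2.704806; V(3,3) = 5.532409
Backward induction: V(k, i) = exp(-r*dt) * [p * V(k+1, i) + (1-p) * V(k+1, i+1)]; then take max(V_cont, immediate exercise) for American.
  V(2,0) = exp(-r*dt) * [p*0.000000 + (1-p)*0.000000] = 0.000000; exercise = 0.000000; V(2,0) = max -> 0.000000
  V(2,1) = exp(-r*dt) * [p*0.000000 + (1-p)*2.704806] = 1.292393; exercise = 1.170000; V(2,1) = max -> 1.292393
  V(2,2) = exp(-r*dt) * [p*2.704806 + (1-p)*5.532409] = 4.045749; exercise = 4.157477; V(2,2) = max -> 4.157477
  V(1,0) = exp(-r*dt) * [p*0.000000 + (1-p)*1.292393] = 0.617523; exercise = 0.000000; V(1,0) = max -> 0.617523
  V(1,1) = exp(-r*dt) * [p*1.292393 + (1-p)*4.157477] = 2.656532; exercise = 2.704806; V(1,1) = max -> 2.704806
  V(0,0) = exp(-r*dt) * [p*0.617523 + (1-p)*2.704806] = 1.612544; exercise = 1.170000; V(0,0) = max -> 1.612544

Answer: Price = V(0,0) = 1.6125


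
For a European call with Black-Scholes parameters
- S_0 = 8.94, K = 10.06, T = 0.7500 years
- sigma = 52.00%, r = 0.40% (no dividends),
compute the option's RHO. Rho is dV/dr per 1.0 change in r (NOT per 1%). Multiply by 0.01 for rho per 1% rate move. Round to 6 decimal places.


Answer: Rho = 2.372559

Derivation:
d1 = -0.0302699761; d2 = -0.4806031860
phi(d1) = 0.3987595526; exp(-qT) = 1.0000000000; exp(-rT) = 0.9970044955
N(d2) = 0.3153992753
Rho = K*T*exp(-rT)*N(d2) = 10.0600 * 0.7500 * 0.9970044955 * 0.3153992753 = 2.372559


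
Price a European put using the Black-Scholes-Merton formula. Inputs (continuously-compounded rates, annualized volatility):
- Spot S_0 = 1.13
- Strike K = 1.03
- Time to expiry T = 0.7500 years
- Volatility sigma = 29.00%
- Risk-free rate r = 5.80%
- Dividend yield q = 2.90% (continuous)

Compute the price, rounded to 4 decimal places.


Answer: Price = 0.0553

Derivation:
d1 = (ln(S/K) + (r - q + 0.5*sigma^2) * T) / (sigma * sqrt(T)) = 0.58111830
d2 = d1 - sigma * sqrt(T) = 0.32997093
exp(-rT) = 0.95743255; exp(-qT) = 0.97848483
P = K * exp(-rT) * N(-d2) - S_0 * exp(-qT) * N(-d1)
N(-d1) = 0.28058036; N(-d2) = 0.37071096
P = 1.0300 * 0.95743255 * 0.37071096 - 1.1300 * 0.97848483 * 0.28058036 = 0.0553


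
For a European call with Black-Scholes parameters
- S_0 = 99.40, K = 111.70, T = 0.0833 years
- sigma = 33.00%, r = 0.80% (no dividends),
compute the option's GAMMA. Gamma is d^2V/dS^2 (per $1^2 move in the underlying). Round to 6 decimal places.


Answer: Gamma = 0.021247

Derivation:
d1 = -1.1702869655; d2 = -1.2655307055
phi(d1) = 0.2011459884; exp(-qT) = 1.0000000000; exp(-rT) = 0.9993338220
Gamma = exp(-qT) * phi(d1) / (S * sigma * sqrt(T)) = 1.0000000000 * 0.2011459884 / (99.4000 * 0.3300 * 0.2886173938) = 0.021247


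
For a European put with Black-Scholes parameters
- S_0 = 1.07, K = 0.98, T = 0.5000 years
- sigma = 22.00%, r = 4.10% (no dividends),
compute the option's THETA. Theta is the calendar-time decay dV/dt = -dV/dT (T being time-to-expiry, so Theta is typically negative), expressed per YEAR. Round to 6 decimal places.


d1 = 0.7743549232; d2 = 0.6187914313
phi(d1) = 0.2955990491; exp(-qT) = 1.0000000000; exp(-rT) = 0.9797086965
Theta = -S*exp(-qT)*phi(d1)*sigma/(2*sqrt(T)) + r*K*exp(-rT)*N(-d2) - q*S*exp(-qT)*N(-d1)
N(-d1) = 0.2193604663; N(-d2) = 0.2680268839; sqrt(T) = 0.7071067812
Term 1 = -1.0700 * 1.0000000000 * 0.2955990491 * 0.2200 / (2 * 0.7071067812) = -0.0492033297
Term 2 = 0.0410 * 0.9800 * 0.9797086965 * 0.2680268839 = 0.0105507967
Term 3 = 0 (no dividend yield, q = 0)
Theta = -0.0492033297 + (0.0105507967) + (0.0000000000) = -0.038653

Answer: Theta = -0.038653


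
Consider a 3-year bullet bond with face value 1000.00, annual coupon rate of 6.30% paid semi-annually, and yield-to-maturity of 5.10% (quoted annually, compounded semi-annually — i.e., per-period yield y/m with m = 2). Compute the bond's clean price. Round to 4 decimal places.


Answer: Price = 1032.9936

Derivation:
Coupon per period c = face * coupon_rate / m = 31.500000
Periods per year m = 2; per-period yield y/m = 0.025500
Number of cashflows N = 6
Cashflows (t years, CF_t, discount factor 1/(1+y/m)^(m*t), PV):
  t = 0.5000: CF_t = 31.500000, DF = 0.975134, PV = 30.716724
  t = 1.0000: CF_t = 31.500000, DF = 0.950886, PV = 29.952924
  t = 1.5000: CF_t = 31.500000, DF = 0.927242, PV = 29.208117
  t = 2.0000: CF_t = 31.500000, DF = 0.904185, PV = 28.481830
  t = 2.5000: CF_t = 31.500000, DF = 0.881702, PV = 27.773603
  t = 3.0000: CF_t = 1031.500000, DF = 0.859777, PV = 886.860361
Price P = sum_t PV_t = 1032.993559


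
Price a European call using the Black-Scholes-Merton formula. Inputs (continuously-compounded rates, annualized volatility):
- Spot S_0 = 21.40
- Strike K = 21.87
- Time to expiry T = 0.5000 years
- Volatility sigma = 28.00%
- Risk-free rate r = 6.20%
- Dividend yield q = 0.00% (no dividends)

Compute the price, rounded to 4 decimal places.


Answer: Price = 1.7804

Derivation:
d1 = (ln(S/K) + (r - q + 0.5*sigma^2) * T) / (sigma * sqrt(T)) = 0.14584121
d2 = d1 - sigma * sqrt(T) = -0.05214868
exp(-rT) = 0.96947557; exp(-qT) = 1.00000000
C = S_0 * exp(-qT) * N(d1) - K * exp(-rT) * N(d2)
N(d1) = 0.55797663; N(d2) = 0.47920511
C = 21.4000 * 1.00000000 * 0.55797663 - 21.8700 * 0.96947557 * 0.47920511 = 1.7804


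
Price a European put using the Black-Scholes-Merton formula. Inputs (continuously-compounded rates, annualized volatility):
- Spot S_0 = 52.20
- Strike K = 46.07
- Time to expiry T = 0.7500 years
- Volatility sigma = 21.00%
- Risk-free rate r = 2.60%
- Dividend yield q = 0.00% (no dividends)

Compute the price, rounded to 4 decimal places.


Answer: Price = 1.0701

Derivation:
d1 = (ln(S/K) + (r - q + 0.5*sigma^2) * T) / (sigma * sqrt(T)) = 0.88503956
d2 = d1 - sigma * sqrt(T) = 0.70317423
exp(-rT) = 0.98068890; exp(-qT) = 1.00000000
P = K * exp(-rT) * N(-d2) - S_0 * exp(-qT) * N(-d1)
N(-d1) = 0.18806765; N(-d2) = 0.24097359
P = 46.0700 * 0.98068890 * 0.24097359 - 52.2000 * 1.00000000 * 0.18806765 = 1.0701


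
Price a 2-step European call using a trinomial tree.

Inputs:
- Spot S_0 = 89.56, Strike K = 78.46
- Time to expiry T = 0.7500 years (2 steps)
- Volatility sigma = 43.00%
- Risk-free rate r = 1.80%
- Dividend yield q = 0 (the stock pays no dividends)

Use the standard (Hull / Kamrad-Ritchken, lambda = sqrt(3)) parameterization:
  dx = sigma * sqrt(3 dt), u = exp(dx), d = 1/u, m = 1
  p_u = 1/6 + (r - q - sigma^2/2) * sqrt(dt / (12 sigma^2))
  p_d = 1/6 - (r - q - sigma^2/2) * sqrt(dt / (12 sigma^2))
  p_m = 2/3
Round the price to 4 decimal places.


dt = T/N = 0.375000; dx = sigma*sqrt(3*dt) = 0.456084
u = exp(dx) = 1.577883; d = 1/u = 0.633761
p_u = 0.136060, p_m = 0.666667, p_d = 0.197274
Discount per step: exp(-r*dt) = 0.993273
Stock lattice S(k, j) with j the centered position index:
  k=0: S(0,+0) = 89.5600
  k=1: S(1,-1) = 56.7596; S(1,+0) = 89.5600; S(1,+1) = 141.3152
  k=2: S(2,-2) = 35.9720; S(2,-1) = 56.7596; S(2,+0) = 89.5600; S(2,+1) = 141.3152; S(2,+2) = 222.9788
Terminal payoffs V(N, j) = max(S_T - K, 0):
  V(2,-2) = 0.000000; V(2,-1) = 0.000000; V(2,+0) = 11.100000; V(2,+1) = 62.855173; V(2,+2) = 144.518764
Backward induction: V(k, j) = exp(-r*dt) * [p_u * V(k+1, j+1) + p_m * V(k+1, j) + p_d * V(k+1, j-1)]
  V(1,-1) = exp(-r*dt) * [p_u*11.100000 + p_m*0.000000 + p_d*0.000000] = 1.500102
  V(1,+0) = exp(-r*dt) * [p_u*62.855173 + p_m*11.100000 + p_d*0.000000] = 15.844738
  V(1,+1) = exp(-r*dt) * [p_u*144.518764 + p_m*62.855173 + p_d*11.100000] = 63.327450
  V(0,+0) = exp(-r*dt) * [p_u*63.327450 + p_m*15.844738 + p_d*1.500102] = 19.344383

Answer: Price = V(0,0) = 19.3444


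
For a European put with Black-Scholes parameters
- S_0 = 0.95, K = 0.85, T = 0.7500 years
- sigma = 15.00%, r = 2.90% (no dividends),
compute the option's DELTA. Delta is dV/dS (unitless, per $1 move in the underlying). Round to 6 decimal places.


d1 = 1.0885988216; d2 = 0.9586950111
phi(d1) = 0.2205871927; exp(-qT) = 1.0000000000; exp(-rT) = 0.9784848257
N(-d1) = 0.1381654183
Delta = -exp(-qT) * N(-d1) = -1.0000000000 * 0.1381654183 = -0.138165

Answer: Delta = -0.138165


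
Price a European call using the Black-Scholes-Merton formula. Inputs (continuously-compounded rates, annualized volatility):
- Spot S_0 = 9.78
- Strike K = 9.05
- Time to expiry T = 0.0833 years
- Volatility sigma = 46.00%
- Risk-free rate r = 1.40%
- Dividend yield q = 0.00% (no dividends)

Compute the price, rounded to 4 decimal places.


d1 = (ln(S/K) + (r - q + 0.5*sigma^2) * T) / (sigma * sqrt(T)) = 0.65947143
d2 = d1 - sigma * sqrt(T) = 0.52670743
exp(-rT) = 0.99883448; exp(-qT) = 1.00000000
C = S_0 * exp(-qT) * N(d1) - K * exp(-rT) * N(d2)
N(d1) = 0.74520346; N(d2) = 0.70080161
C = 9.7800 * 1.00000000 * 0.74520346 - 9.0500 * 0.99883448 * 0.70080161 = 0.9532

Answer: Price = 0.9532


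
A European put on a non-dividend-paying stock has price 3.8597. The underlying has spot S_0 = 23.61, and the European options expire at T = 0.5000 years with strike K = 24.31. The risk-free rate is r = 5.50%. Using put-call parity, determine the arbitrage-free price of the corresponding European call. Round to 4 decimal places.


Put-call parity: C - P = S_0 * exp(-qT) - K * exp(-rT).
S_0 * exp(-qT) = 23.6100 * 1.00000000 = 23.61000000
K * exp(-rT) = 24.3100 * 0.97287468 = 23.65058353
C = P + S*exp(-qT) - K*exp(-rT)
C = 3.8597 + 23.61000000 - 23.65058353 = 3.8191

Answer: Call price = 3.8191


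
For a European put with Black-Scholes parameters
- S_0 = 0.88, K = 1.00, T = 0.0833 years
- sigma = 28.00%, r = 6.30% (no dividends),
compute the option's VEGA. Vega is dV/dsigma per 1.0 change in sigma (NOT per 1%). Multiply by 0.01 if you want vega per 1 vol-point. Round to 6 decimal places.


d1 = -1.4764988686; d2 = -1.5573117389
phi(d1) = 0.1341276946; exp(-qT) = 1.0000000000; exp(-rT) = 0.9947658462
Vega = S * exp(-qT) * phi(d1) * sqrt(T) = 0.8800 * 1.0000000000 * 0.1341276946 * 0.2886173938 = 0.034066

Answer: Vega = 0.034066


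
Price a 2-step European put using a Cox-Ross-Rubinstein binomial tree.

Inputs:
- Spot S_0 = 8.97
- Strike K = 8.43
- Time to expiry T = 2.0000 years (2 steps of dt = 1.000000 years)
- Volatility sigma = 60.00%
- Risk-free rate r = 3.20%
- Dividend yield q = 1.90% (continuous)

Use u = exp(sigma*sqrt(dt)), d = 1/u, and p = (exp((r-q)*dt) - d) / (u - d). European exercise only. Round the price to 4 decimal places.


dt = T/N = 1.000000
u = exp(sigma*sqrt(dt)) = 1.822119; d = 1/u = 0.548812
p = (exp((r-q)*dt) - d) / (u - d) = 0.364620
Discount per step: exp(-r*dt) = 0.968507
Stock lattice S(k, i) with i counting down-moves:
  k=0: S(0,0) = 8.9700
  k=1: S(1,0) = 16.3444; S(1,1) = 4.9228
  k=2: S(2,0) = 29.7814; S(2,1) = 8.9700; S(2,2) = 2.7017
Terminal payoffs V(N, i) = max(K - S_T, 0):
  V(2,0) = 0.000000; V(2,1) = 0.000000; V(2,2) = 5.728288
Backward induction: V(k, i) = exp(-r*dt) * [p * V(k+1, i) + (1-p) * V(k+1, i+1)].
  V(1,0) = exp(-r*dt) * [p*0.000000 + (1-p)*0.000000] = 0.000000
  V(1,1) = exp(-r*dt) * [p*0.000000 + (1-p)*5.728288] = 3.525015
  V(0,0) = exp(-r*dt) * [p*0.000000 + (1-p)*3.525015] = 2.169188

Answer: Price = V(0,0) = 2.1692


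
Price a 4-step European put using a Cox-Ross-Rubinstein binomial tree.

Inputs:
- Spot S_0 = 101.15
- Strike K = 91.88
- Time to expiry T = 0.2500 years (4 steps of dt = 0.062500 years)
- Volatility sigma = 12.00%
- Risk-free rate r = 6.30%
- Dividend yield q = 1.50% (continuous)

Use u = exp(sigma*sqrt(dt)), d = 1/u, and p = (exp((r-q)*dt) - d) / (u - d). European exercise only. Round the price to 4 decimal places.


dt = T/N = 0.062500
u = exp(sigma*sqrt(dt)) = 1.030455; d = 1/u = 0.970446
p = (exp((r-q)*dt) - d) / (u - d) = 0.542568
Discount per step: exp(-r*dt) = 0.996070
Stock lattice S(k, i) with i counting down-moves:
  k=0: S(0,0) = 101.1500
  k=1: S(1,0) = 104.2305; S(1,1) = 98.1606
  k=2: S(2,0) = 107.4048; S(2,1) = 101.1500; S(2,2) = 95.2595
  k=3: S(3,0) = 110.6757; S(3,1) = 104.2305; S(3,2) = 98.1606; S(3,3) = 92.4441
  k=4: S(4,0) = 114.0463; S(4,1) = 107.4048; S(4,2) = 101.1500; S(4,3) = 95.2595; S(4,4) = 89.7120
Terminal payoffs V(N, i) = max(K - S_T, 0):
  V(4,0) = 0.000000; V(4,1) = 0.000000; V(4,2) = 0.000000; V(4,3) = 0.000000; V(4,4) = 2.167998
Backward induction: V(k, i) = exp(-r*dt) * [p * V(k+1, i) + (1-p) * V(k+1, i+1)].
  V(3,0) = exp(-r*dt) * [p*0.000000 + (1-p)*0.000000] = 0.000000
  V(3,1) = exp(-r*dt) * [p*0.000000 + (1-p)*0.000000] = 0.000000
  V(3,2) = exp(-r*dt) * [p*0.000000 + (1-p)*0.000000] = 0.000000
  V(3,3) = exp(-r*dt) * [p*0.000000 + (1-p)*2.167998] = 0.987814
  V(2,0) = exp(-r*dt) * [p*0.000000 + (1-p)*0.000000] = 0.000000
  V(2,1) = exp(-r*dt) * [p*0.000000 + (1-p)*0.000000] = 0.000000
  V(2,2) = exp(-r*dt) * [p*0.000000 + (1-p)*0.987814] = 0.450082
  V(1,0) = exp(-r*dt) * [p*0.000000 + (1-p)*0.000000] = 0.000000
  V(1,1) = exp(-r*dt) * [p*0.000000 + (1-p)*0.450082] = 0.205073
  V(0,0) = exp(-r*dt) * [p*0.000000 + (1-p)*0.205073] = 0.093438

Answer: Price = V(0,0) = 0.0934
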